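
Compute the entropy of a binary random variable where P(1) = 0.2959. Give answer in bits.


H = -p*log2(p) - (1-p)*log2(1-p). -0.2959*log2(0.2959) = 0.519843; -0.7041*log2(0.7041) = 0.356379. H = 0.519843 + 0.356379 = 0.8762

0.8762 bits


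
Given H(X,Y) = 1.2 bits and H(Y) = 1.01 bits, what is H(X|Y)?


H(X|Y) = H(X,Y) - H(Y) = 1.2 - 1.01 = 0.19

0.19 bits


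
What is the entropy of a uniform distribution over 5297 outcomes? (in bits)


H = log2(n) = log2(5297) = 12.371

12.371 bits


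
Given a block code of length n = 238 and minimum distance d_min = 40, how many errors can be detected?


Detection capability = d_min - 1 = 40 - 1 = 39

39 errors


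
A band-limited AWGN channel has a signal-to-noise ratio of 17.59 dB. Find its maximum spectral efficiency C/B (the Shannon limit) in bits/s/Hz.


SNR_linear = 10^(17.59/10) = 57.4116; C/B = log2(1 + SNR_linear) = log2(1 + 57.4116) = 5.8682

5.8682 bits/s/Hz


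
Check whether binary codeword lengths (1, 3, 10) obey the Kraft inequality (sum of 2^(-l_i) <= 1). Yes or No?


Kraft sum = sum(2^(-l_i)) = 0.626, need <= 1. Result: satisfied (a binary prefix-free code with these lengths exists)

Yes


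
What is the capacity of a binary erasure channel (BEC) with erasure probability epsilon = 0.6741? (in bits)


C = 1 - epsilon = 1 - 0.6741 = 0.3259

0.3259 bits


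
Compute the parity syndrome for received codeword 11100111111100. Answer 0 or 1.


Syndrome = XOR of all bits = 1 XOR 1 XOR 1 XOR 0 XOR 0 XOR 1 XOR 1 XOR 1 XOR 1 XOR 1 XOR 1 XOR 1 XOR 0 XOR 0 = 0

0


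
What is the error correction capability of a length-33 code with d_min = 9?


Correction capability = floor((d-1)/2) = floor((9-1)/2) = 4

4 errors


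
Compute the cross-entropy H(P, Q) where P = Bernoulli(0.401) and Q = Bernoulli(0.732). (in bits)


H(P,Q) = -p*log2(q) - (1-p)*log2(1-q). -0.401*log2(0.732) = 0.180484; -0.599*log2(0.268) = 1.137917. H(P,Q) = 0.180484 + 1.137917 = 1.3184

1.3184 bits


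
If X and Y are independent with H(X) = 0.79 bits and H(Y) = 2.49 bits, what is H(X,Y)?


For independent variables, H(X,Y) = H(X) + H(Y) = 0.79 + 2.49 = 3.28

3.28 bits


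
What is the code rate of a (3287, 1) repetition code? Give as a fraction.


Rate = k/n = 1/3287

1/3287


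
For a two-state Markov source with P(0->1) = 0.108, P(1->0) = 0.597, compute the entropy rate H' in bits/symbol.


Stationary distribution: pi_0 = p10/(p01+p10) = 0.8468, pi_1 = 0.1532. Entropy rate H' = pi_0*H(p01) + pi_1*H(p10) = 0.8468*0.4939 + 0.1532*0.9727 = 0.5672

0.5672 bits/symbol


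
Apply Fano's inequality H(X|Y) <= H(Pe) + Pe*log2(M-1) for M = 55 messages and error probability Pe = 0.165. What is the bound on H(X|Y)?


H(Pe) = -Pe*log2(Pe) - (1-Pe)*log2(1-Pe) = -0.165*log2(0.165) - 0.835*log2(0.835) = 0.428911 + 0.217227 = 0.6461. Pe*log2(M-1) = 0.165*log2(54) = 0.949556. Bound = H(Pe) + Pe*log2(M-1) = 0.428911 + 0.217227 + 0.949556 = 1.5957

1.5957 bits


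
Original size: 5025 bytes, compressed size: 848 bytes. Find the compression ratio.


Ratio = original / compressed = 5025 / 848 = 5.9257

5.9257


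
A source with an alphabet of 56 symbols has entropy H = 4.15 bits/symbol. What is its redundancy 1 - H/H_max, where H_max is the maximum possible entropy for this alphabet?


H_max = log2(K) = log2(56) = 5.8074 bits/symbol. Redundancy = 1 - H/H_max = 1 - 4.15/5.8074 = 1 - 0.7146 = 0.2854

0.2854


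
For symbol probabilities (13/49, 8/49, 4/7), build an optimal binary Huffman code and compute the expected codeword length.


Huffman construction (repeatedly merge the two least-probable nodes; each merge adds 1 bit to every symbol beneath it): 8/49 + 13/49 = 3/7; 3/7 + 4/7 = 1. Resulting codeword lengths (in the order the probabilities were given): (2, 2, 1). L_avg = sum(p_i * l_i) = 13/49*2 + 8/49*2 + 4/7*1 = 10/7 = 1.4286

1.4286 bits


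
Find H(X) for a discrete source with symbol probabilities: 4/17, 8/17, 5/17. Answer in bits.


H = -sum(p_i * log2(p_i)). Terms: -(4/17)*log2(4/17) = 0.491168; -(8/17)*log2(8/17) = 0.511747; -(5/17)*log2(5/17) = 0.519275. H = 0.491168 + 0.511747 + 0.519275 = 1.5222

1.5222 bits


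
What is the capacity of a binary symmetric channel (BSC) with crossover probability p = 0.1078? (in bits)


H(p) = -p*log2(p) - (1-p)*log2(1-p) = -0.1078*log2(0.1078) - 0.8922*log2(0.8922) = 0.346423 + 0.146821 = 0.4932. C = 1 - H(p) = 1 - 0.4932 = 0.5068

0.5068 bits


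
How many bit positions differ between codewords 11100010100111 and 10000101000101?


Count differing positions: . ^ ^ . . ^ ^ ^ ^ . . . ^ . = 7 differences

7


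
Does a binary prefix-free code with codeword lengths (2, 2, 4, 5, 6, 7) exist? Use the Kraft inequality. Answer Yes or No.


Kraft sum = sum(2^(-l_i)) = 0.6172, need <= 1. Result: satisfied (a binary prefix-free code with these lengths exists)

Yes


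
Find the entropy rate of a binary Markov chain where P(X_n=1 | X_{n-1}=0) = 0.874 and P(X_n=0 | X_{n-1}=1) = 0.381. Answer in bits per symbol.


Stationary distribution: pi_0 = p10/(p01+p10) = 0.3036, pi_1 = 0.6964. Entropy rate H' = pi_0*H(p01) + pi_1*H(p10) = 0.3036*0.5464 + 0.6964*0.9587 = 0.8336

0.8336 bits/symbol


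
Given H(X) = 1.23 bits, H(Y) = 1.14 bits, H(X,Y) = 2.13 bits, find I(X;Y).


I(X;Y) = H(X) + H(Y) - H(X,Y) = 1.23 + 1.14 - 2.13 = 0.24

0.24 bits


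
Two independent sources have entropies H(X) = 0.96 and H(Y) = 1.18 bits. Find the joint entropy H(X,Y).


For independent variables, H(X,Y) = H(X) + H(Y) = 0.96 + 1.18 = 2.14

2.14 bits


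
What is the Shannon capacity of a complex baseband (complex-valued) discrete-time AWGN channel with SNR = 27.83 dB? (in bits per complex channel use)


SNR_linear = 10^(27.83/10) = 606.7363; C = log2(1 + SNR_linear) = log2(1 + 606.7363) = 9.2473

9.2473 bits/channel use


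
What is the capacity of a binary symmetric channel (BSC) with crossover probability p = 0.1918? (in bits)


H(p) = -p*log2(p) - (1-p)*log2(1-p) = -0.1918*log2(0.1918) - 0.8082*log2(0.8082) = 0.456930 + 0.248292 = 0.7052. C = 1 - H(p) = 1 - 0.7052 = 0.2948

0.2948 bits


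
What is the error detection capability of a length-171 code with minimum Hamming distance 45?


Detection capability = d_min - 1 = 45 - 1 = 44

44 errors


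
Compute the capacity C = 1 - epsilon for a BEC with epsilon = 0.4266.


C = 1 - epsilon = 1 - 0.4266 = 0.5734

0.5734 bits


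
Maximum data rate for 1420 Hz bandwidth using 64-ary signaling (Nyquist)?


Rate = 2 * B * log2(M) = 2 * 1420 * 6.0 = 17040.0

17040.0 bps


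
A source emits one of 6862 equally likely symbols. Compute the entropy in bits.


H = log2(n) = log2(6862) = 12.7444

12.7444 bits


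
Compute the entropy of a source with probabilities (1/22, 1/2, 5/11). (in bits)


H = -sum(p_i * log2(p_i)). Terms: -(1/22)*log2(1/22) = 0.202701; -(1/2)*log2(1/2) = 0.500000; -(5/11)*log2(5/11) = 0.517047. H = 0.202701 + 0.500000 + 0.517047 = 1.2197

1.2197 bits


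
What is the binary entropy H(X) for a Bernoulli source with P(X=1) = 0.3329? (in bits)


H = -p*log2(p) - (1-p)*log2(1-p). -0.3329*log2(0.3329) = 0.528259; -0.6671*log2(0.6671) = 0.389603. H = 0.528259 + 0.389603 = 0.9179

0.9179 bits


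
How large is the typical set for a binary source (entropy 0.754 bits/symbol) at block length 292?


log2|A_typical| = nH = 292 * 0.754 = 220.168, so |A_typical| ~ 2^220.168 = 1.893e+66

1.893e+66


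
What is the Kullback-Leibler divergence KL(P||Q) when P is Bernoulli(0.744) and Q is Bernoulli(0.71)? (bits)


KL = p*log2(p/q) + (1-p)*log2((1-p)/(1-q)) = 0.744*log2(0.744/0.71) + 0.256*log2(0.256/0.29) = 0.0042

0.0042 bits


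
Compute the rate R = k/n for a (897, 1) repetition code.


Rate = k/n = 1/897

1/897


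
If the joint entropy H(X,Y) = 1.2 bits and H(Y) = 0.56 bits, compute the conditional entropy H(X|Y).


H(X|Y) = H(X,Y) - H(Y) = 1.2 - 0.56 = 0.64

0.64 bits


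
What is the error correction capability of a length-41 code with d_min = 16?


Correction capability = floor((d-1)/2) = floor((16-1)/2) = 7

7 errors


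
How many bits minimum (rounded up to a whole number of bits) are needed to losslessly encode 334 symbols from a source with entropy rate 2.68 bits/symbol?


Minimum bits >= n * H = 334 * 2.68 = 895.12, rounded up to a whole number of bits = 896

896 bits


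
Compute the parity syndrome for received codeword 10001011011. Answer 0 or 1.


Syndrome = XOR of all bits = 1 XOR 0 XOR 0 XOR 0 XOR 1 XOR 0 XOR 1 XOR 1 XOR 0 XOR 1 XOR 1 = 0

0


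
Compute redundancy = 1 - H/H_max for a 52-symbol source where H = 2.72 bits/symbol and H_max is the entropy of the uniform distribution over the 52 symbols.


H_max = log2(K) = log2(52) = 5.7004 bits/symbol. Redundancy = 1 - H/H_max = 1 - 2.72/5.7004 = 1 - 0.4772 = 0.5228

0.5228


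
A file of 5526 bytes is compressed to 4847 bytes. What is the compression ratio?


Ratio = original / compressed = 5526 / 4847 = 1.1401

1.1401


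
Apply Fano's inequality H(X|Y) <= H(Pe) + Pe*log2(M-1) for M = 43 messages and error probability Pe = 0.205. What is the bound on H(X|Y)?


H(Pe) = -Pe*log2(Pe) - (1-Pe)*log2(1-Pe) = -0.205*log2(0.205) - 0.795*log2(0.795) = 0.468692 + 0.263124 = 0.7318. Pe*log2(M-1) = 0.205*log2(42) = 1.105425. Bound = H(Pe) + Pe*log2(M-1) = 0.468692 + 0.263124 + 1.105425 = 1.8372

1.8372 bits


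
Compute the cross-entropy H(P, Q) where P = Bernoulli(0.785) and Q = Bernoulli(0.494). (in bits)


H(P,Q) = -p*log2(q) - (1-p)*log2(1-q). -0.785*log2(0.494) = 0.798672; -0.215*log2(0.506) = 0.211300. H(P,Q) = 0.798672 + 0.211300 = 1.01

1.01 bits


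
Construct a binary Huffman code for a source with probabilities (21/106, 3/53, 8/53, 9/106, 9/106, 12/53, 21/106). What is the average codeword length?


Huffman construction (repeatedly merge the two least-probable nodes; each merge adds 1 bit to every symbol beneath it): 3/53 + 9/106 = 15/106; 9/106 + 15/106 = 12/53; 8/53 + 21/106 = 37/106; 21/106 + 12/53 = 45/106; 12/53 + 37/106 = 61/106; 45/106 + 61/106 = 1. Resulting codeword lengths (in the order the probabilities were given): (3, 4, 3, 4, 3, 2, 2). L_avg = sum(p_i * l_i) = 21/106*3 + 3/53*4 + 8/53*3 + 9/106*4 + 9/106*3 + 12/53*2 + 21/106*2 = 144/53 = 2.717

2.717 bits


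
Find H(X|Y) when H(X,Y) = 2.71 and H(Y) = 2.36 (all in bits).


H(X|Y) = H(X,Y) - H(Y) = 2.71 - 2.36 = 0.35

0.35 bits


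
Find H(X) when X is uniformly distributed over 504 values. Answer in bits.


H = log2(n) = log2(504) = 8.9773

8.9773 bits


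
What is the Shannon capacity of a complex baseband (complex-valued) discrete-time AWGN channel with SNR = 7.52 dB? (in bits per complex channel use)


SNR_linear = 10^(7.52/10) = 5.6494; C = log2(1 + SNR_linear) = log2(1 + 5.6494) = 2.7332

2.7332 bits/channel use


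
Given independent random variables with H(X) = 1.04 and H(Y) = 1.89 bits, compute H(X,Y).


For independent variables, H(X,Y) = H(X) + H(Y) = 1.04 + 1.89 = 2.93

2.93 bits


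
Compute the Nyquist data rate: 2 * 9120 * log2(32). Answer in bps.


Rate = 2 * B * log2(M) = 2 * 9120 * 5.0 = 91200.0

91200.0 bps


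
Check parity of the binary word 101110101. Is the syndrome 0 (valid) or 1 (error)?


Syndrome = XOR of all bits = 1 XOR 0 XOR 1 XOR 1 XOR 1 XOR 0 XOR 1 XOR 0 XOR 1 = 0

0


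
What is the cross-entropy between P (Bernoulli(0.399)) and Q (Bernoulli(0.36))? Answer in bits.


H(P,Q) = -p*log2(q) - (1-p)*log2(1-q). -0.399*log2(0.36) = 0.588099; -0.601*log2(0.64) = 0.386958. H(P,Q) = 0.588099 + 0.386958 = 0.9751

0.9751 bits


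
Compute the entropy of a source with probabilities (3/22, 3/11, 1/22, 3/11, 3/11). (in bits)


H = -sum(p_i * log2(p_i)). Terms: -(3/22)*log2(3/22) = 0.391973; -(3/11)*log2(3/11) = 0.511219; -(1/22)*log2(1/22) = 0.202701; -(3/11)*log2(3/11) = 0.511219; -(3/11)*log2(3/11) = 0.511219. H = 0.391973 + 0.511219 + 0.202701 + 0.511219 + 0.511219 = 2.1283

2.1283 bits


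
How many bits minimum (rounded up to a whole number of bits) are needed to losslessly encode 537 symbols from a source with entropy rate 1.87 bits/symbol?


Minimum bits >= n * H = 537 * 1.87 = 1004.19, rounded up to a whole number of bits = 1005

1005 bits


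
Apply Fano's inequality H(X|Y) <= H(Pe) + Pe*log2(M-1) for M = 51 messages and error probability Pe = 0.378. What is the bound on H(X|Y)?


H(Pe) = -Pe*log2(Pe) - (1-Pe)*log2(1-Pe) = -0.378*log2(0.378) - 0.622*log2(0.622) = 0.530539 + 0.426078 = 0.9566. Pe*log2(M-1) = 0.378*log2(50) = 2.133378. Bound = H(Pe) + Pe*log2(M-1) = 0.530539 + 0.426078 + 2.133378 = 3.09

3.09 bits


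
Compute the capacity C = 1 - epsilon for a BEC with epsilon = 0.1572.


C = 1 - epsilon = 1 - 0.1572 = 0.8428

0.8428 bits


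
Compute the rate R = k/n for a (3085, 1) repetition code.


Rate = k/n = 1/3085

1/3085


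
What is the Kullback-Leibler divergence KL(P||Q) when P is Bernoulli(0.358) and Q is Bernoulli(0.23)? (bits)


KL = p*log2(p/q) + (1-p)*log2((1-p)/(1-q)) = 0.358*log2(0.358/0.23) + 0.642*log2(0.642/0.77) = 0.0601

0.0601 bits


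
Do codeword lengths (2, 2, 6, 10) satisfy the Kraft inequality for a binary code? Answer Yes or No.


Kraft sum = sum(2^(-l_i)) = 0.5166, need <= 1. Result: satisfied (a binary prefix-free code with these lengths exists)

Yes


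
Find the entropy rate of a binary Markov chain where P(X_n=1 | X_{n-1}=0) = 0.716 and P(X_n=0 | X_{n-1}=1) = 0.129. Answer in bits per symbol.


Stationary distribution: pi_0 = p10/(p01+p10) = 0.1527, pi_1 = 0.8473. Entropy rate H' = pi_0*H(p01) + pi_1*H(p10) = 0.1527*0.8608 + 0.8473*0.5547 = 0.6014

0.6014 bits/symbol


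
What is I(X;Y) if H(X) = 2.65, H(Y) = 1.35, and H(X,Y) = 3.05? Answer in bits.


I(X;Y) = H(X) + H(Y) - H(X,Y) = 2.65 + 1.35 - 3.05 = 0.95

0.95 bits


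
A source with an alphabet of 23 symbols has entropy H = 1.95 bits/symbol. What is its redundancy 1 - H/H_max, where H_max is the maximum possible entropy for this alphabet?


H_max = log2(K) = log2(23) = 4.5236 bits/symbol. Redundancy = 1 - H/H_max = 1 - 1.95/4.5236 = 1 - 0.4311 = 0.5689

0.5689


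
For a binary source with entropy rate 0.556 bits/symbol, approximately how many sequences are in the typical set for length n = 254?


log2|A_typical| = nH = 254 * 0.556 = 141.224, so |A_typical| ~ 2^141.224 = 3.256e+42

3.256e+42


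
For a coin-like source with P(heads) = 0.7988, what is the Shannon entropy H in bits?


H = -p*log2(p) - (1-p)*log2(1-p). -0.7988*log2(0.7988) = 0.258886; -0.2012*log2(0.2012) = 0.465436. H = 0.258886 + 0.465436 = 0.7243

0.7243 bits


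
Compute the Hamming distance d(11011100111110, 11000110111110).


Count differing positions: . . . ^ ^ . ^ . . . . . . . = 3 differences

3


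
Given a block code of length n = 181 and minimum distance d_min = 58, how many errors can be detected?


Detection capability = d_min - 1 = 58 - 1 = 57

57 errors


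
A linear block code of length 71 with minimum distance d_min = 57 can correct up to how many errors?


Correction capability = floor((d-1)/2) = floor((57-1)/2) = 28

28 errors


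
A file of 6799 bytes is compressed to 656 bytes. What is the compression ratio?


Ratio = original / compressed = 6799 / 656 = 10.3643

10.3643


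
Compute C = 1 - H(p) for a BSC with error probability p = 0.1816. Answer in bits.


H(p) = -p*log2(p) - (1-p)*log2(1-p) = -0.1816*log2(0.1816) - 0.8184*log2(0.8184) = 0.446947 + 0.236617 = 0.6836. C = 1 - H(p) = 1 - 0.6836 = 0.3164

0.3164 bits


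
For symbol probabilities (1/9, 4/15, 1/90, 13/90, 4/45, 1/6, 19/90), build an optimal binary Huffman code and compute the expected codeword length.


Huffman construction (repeatedly merge the two least-probable nodes; each merge adds 1 bit to every symbol beneath it): 1/90 + 4/45 = 1/10; 1/10 + 1/9 = 19/90; 13/90 + 1/6 = 14/45; 19/90 + 19/90 = 19/45; 4/15 + 14/45 = 26/45; 19/45 + 26/45 = 1. Resulting codeword lengths (in the order the probabilities were given): (3, 2, 4, 3, 4, 3, 2). L_avg = sum(p_i * l_i) = 1/9*3 + 4/15*2 + 1/90*4 + 13/90*3 + 4/45*4 + 1/6*3 + 19/90*2 = 118/45 = 2.6222

2.6222 bits


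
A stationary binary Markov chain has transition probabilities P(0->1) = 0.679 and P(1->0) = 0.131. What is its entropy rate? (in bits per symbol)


Stationary distribution: pi_0 = p10/(p01+p10) = 0.1617, pi_1 = 0.8383. Entropy rate H' = pi_0*H(p01) + pi_1*H(p10) = 0.1617*0.9055 + 0.8383*0.5602 = 0.616

0.616 bits/symbol


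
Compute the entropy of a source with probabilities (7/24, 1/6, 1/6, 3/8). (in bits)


H = -sum(p_i * log2(p_i)). Terms: -(7/24)*log2(7/24) = 0.518469; -(1/6)*log2(1/6) = 0.430827; -(1/6)*log2(1/6) = 0.430827; -(3/8)*log2(3/8) = 0.530639. H = 0.518469 + 0.430827 + 0.430827 + 0.530639 = 1.9108

1.9108 bits


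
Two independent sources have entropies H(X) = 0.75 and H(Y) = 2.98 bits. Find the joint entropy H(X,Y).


For independent variables, H(X,Y) = H(X) + H(Y) = 0.75 + 2.98 = 3.73

3.73 bits


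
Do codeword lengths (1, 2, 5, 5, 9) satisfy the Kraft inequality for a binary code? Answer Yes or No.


Kraft sum = sum(2^(-l_i)) = 0.8145, need <= 1. Result: satisfied (a binary prefix-free code with these lengths exists)

Yes


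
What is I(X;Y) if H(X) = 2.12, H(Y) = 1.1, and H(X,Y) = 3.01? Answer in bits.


I(X;Y) = H(X) + H(Y) - H(X,Y) = 2.12 + 1.1 - 3.01 = 0.21

0.21 bits


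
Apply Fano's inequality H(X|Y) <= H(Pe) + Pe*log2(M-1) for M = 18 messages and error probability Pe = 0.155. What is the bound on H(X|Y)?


H(Pe) = -Pe*log2(Pe) - (1-Pe)*log2(1-Pe) = -0.155*log2(0.155) - 0.845*log2(0.845) = 0.416897 + 0.205315 = 0.6222. Pe*log2(M-1) = 0.155*log2(17) = 0.633557. Bound = H(Pe) + Pe*log2(M-1) = 0.416897 + 0.205315 + 0.633557 = 1.2558

1.2558 bits


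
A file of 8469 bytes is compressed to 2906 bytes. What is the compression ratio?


Ratio = original / compressed = 8469 / 2906 = 2.9143

2.9143


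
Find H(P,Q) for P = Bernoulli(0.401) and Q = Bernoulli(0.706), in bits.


H(P,Q) = -p*log2(q) - (1-p)*log2(1-q). -0.401*log2(0.706) = 0.201406; -0.599*log2(0.294) = 1.057901. H(P,Q) = 0.201406 + 1.057901 = 1.2593

1.2593 bits


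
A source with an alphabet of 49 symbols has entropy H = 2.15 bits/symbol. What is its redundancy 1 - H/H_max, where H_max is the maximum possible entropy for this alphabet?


H_max = log2(K) = log2(49) = 5.6147 bits/symbol. Redundancy = 1 - H/H_max = 1 - 2.15/5.6147 = 1 - 0.3829 = 0.6171

0.6171


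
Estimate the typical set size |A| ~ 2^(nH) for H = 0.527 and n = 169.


log2|A_typical| = nH = 169 * 0.527 = 89.063, so |A_typical| ~ 2^89.063 = 6.466e+26

6.466e+26


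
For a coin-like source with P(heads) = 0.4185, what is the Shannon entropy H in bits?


H = -p*log2(p) - (1-p)*log2(1-p). -0.4185*log2(0.4185) = 0.525929; -0.5815*log2(0.5815) = 0.454820. H = 0.525929 + 0.454820 = 0.9807

0.9807 bits


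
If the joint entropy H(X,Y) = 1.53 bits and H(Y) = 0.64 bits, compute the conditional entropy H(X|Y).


H(X|Y) = H(X,Y) - H(Y) = 1.53 - 0.64 = 0.89

0.89 bits


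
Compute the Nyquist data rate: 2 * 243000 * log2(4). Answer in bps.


Rate = 2 * B * log2(M) = 2 * 243000 * 2.0 = 972000.0

972000.0 bps


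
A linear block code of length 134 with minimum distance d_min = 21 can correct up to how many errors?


Correction capability = floor((d-1)/2) = floor((21-1)/2) = 10

10 errors


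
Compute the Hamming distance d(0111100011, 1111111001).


Count differing positions: ^ . . . . ^ ^ . ^ . = 4 differences

4


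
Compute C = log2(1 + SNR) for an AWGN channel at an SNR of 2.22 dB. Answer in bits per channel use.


SNR_linear = 10^(2.22/10) = 1.6672; C = log2(1 + SNR_linear) = log2(1 + 1.6672) = 1.4154

1.4154 bits/channel use


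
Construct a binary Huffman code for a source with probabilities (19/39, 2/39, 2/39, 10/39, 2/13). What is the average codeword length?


Huffman construction (repeatedly merge the two least-probable nodes; each merge adds 1 bit to every symbol beneath it): 2/39 + 2/39 = 4/39; 4/39 + 2/13 = 10/39; 10/39 + 10/39 = 20/39; 19/39 + 20/39 = 1. Resulting codeword lengths (in the order the probabilities were given): (1, 4, 4, 2, 3). L_avg = sum(p_i * l_i) = 19/39*1 + 2/39*4 + 2/39*4 + 10/39*2 + 2/13*3 = 73/39 = 1.8718

1.8718 bits


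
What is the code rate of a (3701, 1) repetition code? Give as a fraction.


Rate = k/n = 1/3701

1/3701


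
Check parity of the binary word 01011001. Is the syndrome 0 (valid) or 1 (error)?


Syndrome = XOR of all bits = 0 XOR 1 XOR 0 XOR 1 XOR 1 XOR 0 XOR 0 XOR 1 = 0

0


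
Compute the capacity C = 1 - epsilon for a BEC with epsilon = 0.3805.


C = 1 - epsilon = 1 - 0.3805 = 0.6195

0.6195 bits


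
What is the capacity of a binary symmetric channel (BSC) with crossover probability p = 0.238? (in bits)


H(p) = -p*log2(p) - (1-p)*log2(1-p) = -0.238*log2(0.238) - 0.762*log2(0.762) = 0.492890 + 0.298808 = 0.7917. C = 1 - H(p) = 1 - 0.7917 = 0.2083

0.2083 bits


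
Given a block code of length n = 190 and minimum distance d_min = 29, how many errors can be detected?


Detection capability = d_min - 1 = 29 - 1 = 28

28 errors


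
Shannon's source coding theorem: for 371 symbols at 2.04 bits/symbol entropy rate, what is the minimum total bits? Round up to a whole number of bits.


Minimum bits >= n * H = 371 * 2.04 = 756.84, rounded up to a whole number of bits = 757

757 bits


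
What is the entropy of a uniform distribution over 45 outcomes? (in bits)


H = log2(n) = log2(45) = 5.4919

5.4919 bits


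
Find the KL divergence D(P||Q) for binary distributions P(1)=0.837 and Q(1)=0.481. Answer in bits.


KL = p*log2(p/q) + (1-p)*log2((1-p)/(1-q)) = 0.837*log2(0.837/0.481) + 0.163*log2(0.163/0.519) = 0.3966

0.3966 bits


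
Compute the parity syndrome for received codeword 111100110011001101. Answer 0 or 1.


Syndrome = XOR of all bits = 1 XOR 1 XOR 1 XOR 1 XOR 0 XOR 0 XOR 1 XOR 1 XOR 0 XOR 0 XOR 1 XOR 1 XOR 0 XOR 0 XOR 1 XOR 1 XOR 0 XOR 1 = 1

1


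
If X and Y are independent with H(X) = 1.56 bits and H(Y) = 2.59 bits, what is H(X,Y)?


For independent variables, H(X,Y) = H(X) + H(Y) = 1.56 + 2.59 = 4.15

4.15 bits


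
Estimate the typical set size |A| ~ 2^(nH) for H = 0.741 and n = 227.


log2|A_typical| = nH = 227 * 0.741 = 168.207, so |A_typical| ~ 2^168.207 = 4.319e+50

4.319e+50


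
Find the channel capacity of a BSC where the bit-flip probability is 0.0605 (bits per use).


H(p) = -p*log2(p) - (1-p)*log2(1-p) = -0.0605*log2(0.0605) - 0.9395*log2(0.9395) = 0.244839 + 0.084588 = 0.3294. C = 1 - H(p) = 1 - 0.3294 = 0.6706

0.6706 bits


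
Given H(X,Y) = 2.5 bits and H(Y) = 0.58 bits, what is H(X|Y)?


H(X|Y) = H(X,Y) - H(Y) = 2.5 - 0.58 = 1.92

1.92 bits


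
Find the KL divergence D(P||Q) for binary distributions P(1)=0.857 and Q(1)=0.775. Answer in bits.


KL = p*log2(p/q) + (1-p)*log2((1-p)/(1-q)) = 0.857*log2(0.857/0.775) + 0.143*log2(0.143/0.225) = 0.0308

0.0308 bits


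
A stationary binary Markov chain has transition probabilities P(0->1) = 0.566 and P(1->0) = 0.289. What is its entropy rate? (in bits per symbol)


Stationary distribution: pi_0 = p10/(p01+p10) = 0.338, pi_1 = 0.662. Entropy rate H' = pi_0*H(p01) + pi_1*H(p10) = 0.338*0.9874 + 0.662*0.8674 = 0.908

0.908 bits/symbol


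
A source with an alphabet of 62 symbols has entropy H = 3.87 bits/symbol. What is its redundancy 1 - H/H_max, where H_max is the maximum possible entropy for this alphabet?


H_max = log2(K) = log2(62) = 5.9542 bits/symbol. Redundancy = 1 - H/H_max = 1 - 3.87/5.9542 = 1 - 0.65 = 0.35

0.35


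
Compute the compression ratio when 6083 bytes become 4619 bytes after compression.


Ratio = original / compressed = 6083 / 4619 = 1.317

1.317


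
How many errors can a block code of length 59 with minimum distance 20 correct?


Correction capability = floor((d-1)/2) = floor((20-1)/2) = 9

9 errors


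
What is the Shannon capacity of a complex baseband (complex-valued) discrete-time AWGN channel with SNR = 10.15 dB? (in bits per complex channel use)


SNR_linear = 10^(10.15/10) = 10.3514; C = log2(1 + SNR_linear) = log2(1 + 10.3514) = 3.5048

3.5048 bits/channel use


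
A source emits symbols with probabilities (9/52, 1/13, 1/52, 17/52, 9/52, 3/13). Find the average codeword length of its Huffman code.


Huffman construction (repeatedly merge the two least-probable nodes; each merge adds 1 bit to every symbol beneath it): 1/52 + 1/13 = 5/52; 5/52 + 9/52 = 7/26; 9/52 + 3/13 = 21/52; 7/26 + 17/52 = 31/52; 21/52 + 31/52 = 1. Resulting codeword lengths (in the order the probabilities were given): (3, 4, 4, 2, 2, 2). L_avg = sum(p_i * l_i) = 9/52*3 + 1/13*4 + 1/52*4 + 17/52*2 + 9/52*2 + 3/13*2 = 123/52 = 2.3654

2.3654 bits


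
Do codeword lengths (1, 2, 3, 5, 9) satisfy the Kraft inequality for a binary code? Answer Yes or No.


Kraft sum = sum(2^(-l_i)) = 0.9082, need <= 1. Result: satisfied (a binary prefix-free code with these lengths exists)

Yes


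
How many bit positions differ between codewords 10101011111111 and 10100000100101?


Count differing positions: . . . . ^ . ^ ^ . ^ ^ . ^ . = 6 differences

6


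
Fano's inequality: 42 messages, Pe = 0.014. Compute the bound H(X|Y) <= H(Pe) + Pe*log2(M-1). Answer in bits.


H(Pe) = -Pe*log2(Pe) - (1-Pe)*log2(1-Pe) = -0.014*log2(0.014) - 0.986*log2(0.986) = 0.086218 + 0.020056 = 0.1063. Pe*log2(M-1) = 0.014*log2(41) = 0.075006. Bound = H(Pe) + Pe*log2(M-1) = 0.086218 + 0.020056 + 0.075006 = 0.1813

0.1813 bits


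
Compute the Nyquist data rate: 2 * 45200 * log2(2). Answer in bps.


Rate = 2 * B * log2(M) = 2 * 45200 * 1.0 = 90400.0

90400.0 bps


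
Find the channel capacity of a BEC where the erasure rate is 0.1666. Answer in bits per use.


C = 1 - epsilon = 1 - 0.1666 = 0.8334

0.8334 bits


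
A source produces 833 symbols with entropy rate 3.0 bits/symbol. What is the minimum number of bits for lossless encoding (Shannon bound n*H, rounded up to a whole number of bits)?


Minimum bits >= n * H = 833 * 3.0 = 2499.0, rounded up to a whole number of bits = 2499

2499 bits


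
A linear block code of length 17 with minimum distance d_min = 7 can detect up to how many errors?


Detection capability = d_min - 1 = 7 - 1 = 6

6 errors


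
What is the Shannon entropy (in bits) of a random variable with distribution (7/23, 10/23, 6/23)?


H = -sum(p_i * log2(p_i)). Terms: -(7/23)*log2(7/23) = 0.522324; -(10/23)*log2(10/23) = 0.522450; -(6/23)*log2(6/23) = 0.505722. H = 0.522324 + 0.522450 + 0.505722 = 1.5505

1.5505 bits


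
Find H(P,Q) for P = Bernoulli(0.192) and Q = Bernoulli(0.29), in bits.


H(P,Q) = -p*log2(q) - (1-p)*log2(1-q). -0.192*log2(0.29) = 0.342888; -0.808*log2(0.71) = 0.399240. H(P,Q) = 0.342888 + 0.399240 = 0.7421

0.7421 bits


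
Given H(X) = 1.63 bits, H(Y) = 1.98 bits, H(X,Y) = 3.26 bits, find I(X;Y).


I(X;Y) = H(X) + H(Y) - H(X,Y) = 1.63 + 1.98 - 3.26 = 0.35

0.35 bits


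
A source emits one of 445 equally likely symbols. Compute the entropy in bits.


H = log2(n) = log2(445) = 8.7977

8.7977 bits


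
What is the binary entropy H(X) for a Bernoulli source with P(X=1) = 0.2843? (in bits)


H = -p*log2(p) - (1-p)*log2(1-p). -0.2843*log2(0.2843) = 0.515866; -0.7157*log2(0.7157) = 0.345378. H = 0.515866 + 0.345378 = 0.8612

0.8612 bits


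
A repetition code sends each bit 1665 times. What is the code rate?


Rate = k/n = 1/1665

1/1665


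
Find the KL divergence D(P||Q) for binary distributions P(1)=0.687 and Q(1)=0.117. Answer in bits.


KL = p*log2(p/q) + (1-p)*log2((1-p)/(1-q)) = 0.687*log2(0.687/0.117) + 0.313*log2(0.313/0.883) = 1.2861

1.2861 bits


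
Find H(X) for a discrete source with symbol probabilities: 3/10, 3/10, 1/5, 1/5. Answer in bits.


H = -sum(p_i * log2(p_i)). Terms: -(3/10)*log2(3/10) = 0.521090; -(3/10)*log2(3/10) = 0.521090; -(1/5)*log2(1/5) = 0.464386; -(1/5)*log2(1/5) = 0.464386. H = 0.521090 + 0.521090 + 0.464386 + 0.464386 = 1.971

1.971 bits


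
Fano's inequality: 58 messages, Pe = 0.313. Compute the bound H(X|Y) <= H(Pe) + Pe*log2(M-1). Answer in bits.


H(Pe) = -Pe*log2(Pe) - (1-Pe)*log2(1-Pe) = -0.313*log2(0.313) - 0.687*log2(0.687) = 0.524515 + 0.372092 = 0.8966. Pe*log2(M-1) = 0.313*log2(57) = 1.825695. Bound = H(Pe) + Pe*log2(M-1) = 0.524515 + 0.372092 + 1.825695 = 2.7223

2.7223 bits


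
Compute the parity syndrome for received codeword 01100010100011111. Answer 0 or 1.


Syndrome = XOR of all bits = 0 XOR 1 XOR 1 XOR 0 XOR 0 XOR 0 XOR 1 XOR 0 XOR 1 XOR 0 XOR 0 XOR 0 XOR 1 XOR 1 XOR 1 XOR 1 XOR 1 = 1

1


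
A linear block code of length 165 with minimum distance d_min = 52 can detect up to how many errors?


Detection capability = d_min - 1 = 52 - 1 = 51

51 errors


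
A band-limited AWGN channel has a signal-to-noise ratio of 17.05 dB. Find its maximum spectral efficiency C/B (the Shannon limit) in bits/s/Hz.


SNR_linear = 10^(17.05/10) = 50.6991; C/B = log2(1 + SNR_linear) = log2(1 + 50.6991) = 5.6921

5.6921 bits/s/Hz


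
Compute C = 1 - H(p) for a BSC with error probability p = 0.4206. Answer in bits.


H(p) = -p*log2(p) - (1-p)*log2(1-p) = -0.4206*log2(0.4206) - 0.5794*log2(0.5794) = 0.525531 + 0.456201 = 0.9817. C = 1 - H(p) = 1 - 0.9817 = 0.0183

0.0183 bits


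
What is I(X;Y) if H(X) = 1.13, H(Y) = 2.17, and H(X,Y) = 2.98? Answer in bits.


I(X;Y) = H(X) + H(Y) - H(X,Y) = 1.13 + 2.17 - 2.98 = 0.32

0.32 bits


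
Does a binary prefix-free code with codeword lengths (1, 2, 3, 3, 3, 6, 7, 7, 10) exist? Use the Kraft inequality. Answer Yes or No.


Kraft sum = sum(2^(-l_i)) = 1.1572, need <= 1. Result: violated (a binary prefix-free code with these lengths cannot exist)

No


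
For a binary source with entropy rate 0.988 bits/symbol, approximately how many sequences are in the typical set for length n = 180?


log2|A_typical| = nH = 180 * 0.988 = 177.84, so |A_typical| ~ 2^177.84 = 3.429e+53

3.429e+53


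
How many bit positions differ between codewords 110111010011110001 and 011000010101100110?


Count differing positions: ^ . ^ ^ ^ ^ . . . ^ ^ . . ^ . ^ ^ ^ = 11 differences

11


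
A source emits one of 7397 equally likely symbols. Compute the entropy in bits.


H = log2(n) = log2(7397) = 12.8527

12.8527 bits


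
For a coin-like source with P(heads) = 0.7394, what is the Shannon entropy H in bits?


H = -p*log2(p) - (1-p)*log2(1-p). -0.7394*log2(0.7394) = 0.322063; -0.2606*log2(0.2606) = 0.505588. H = 0.322063 + 0.505588 = 0.8277

0.8277 bits


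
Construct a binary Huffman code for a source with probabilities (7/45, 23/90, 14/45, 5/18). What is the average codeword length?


Huffman construction (repeatedly merge the two least-probable nodes; each merge adds 1 bit to every symbol beneath it): 7/45 + 23/90 = 37/90; 5/18 + 14/45 = 53/90; 37/90 + 53/90 = 1. Resulting codeword lengths (in the order the probabilities were given): (2, 2, 2, 2). L_avg = sum(p_i * l_i) = 7/45*2 + 23/90*2 + 14/45*2 + 5/18*2 = 2

2.0 bits


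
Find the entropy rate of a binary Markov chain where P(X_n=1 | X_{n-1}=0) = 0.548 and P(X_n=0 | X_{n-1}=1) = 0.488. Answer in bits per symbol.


Stationary distribution: pi_0 = p10/(p01+p10) = 0.471, pi_1 = 0.529. Entropy rate H' = pi_0*H(p01) + pi_1*H(p10) = 0.471*0.9933 + 0.529*0.9996 = 0.9966

0.9966 bits/symbol


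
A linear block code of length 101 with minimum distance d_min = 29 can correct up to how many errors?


Correction capability = floor((d-1)/2) = floor((29-1)/2) = 14

14 errors


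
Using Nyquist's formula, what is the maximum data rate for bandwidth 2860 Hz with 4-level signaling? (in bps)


Rate = 2 * B * log2(M) = 2 * 2860 * 2.0 = 11440.0

11440.0 bps


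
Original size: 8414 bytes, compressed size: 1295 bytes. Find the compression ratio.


Ratio = original / compressed = 8414 / 1295 = 6.4973

6.4973


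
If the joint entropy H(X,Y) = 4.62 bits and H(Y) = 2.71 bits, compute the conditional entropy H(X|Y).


H(X|Y) = H(X,Y) - H(Y) = 4.62 - 2.71 = 1.91

1.91 bits


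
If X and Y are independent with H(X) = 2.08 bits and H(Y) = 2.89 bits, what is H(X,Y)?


For independent variables, H(X,Y) = H(X) + H(Y) = 2.08 + 2.89 = 4.97

4.97 bits


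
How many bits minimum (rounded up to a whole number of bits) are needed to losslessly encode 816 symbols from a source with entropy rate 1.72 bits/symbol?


Minimum bits >= n * H = 816 * 1.72 = 1403.52, rounded up to a whole number of bits = 1404

1404 bits


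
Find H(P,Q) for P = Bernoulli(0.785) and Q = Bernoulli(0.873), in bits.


H(P,Q) = -p*log2(q) - (1-p)*log2(1-q). -0.785*log2(0.873) = 0.153818; -0.215*log2(0.127) = 0.640076. H(P,Q) = 0.153818 + 0.640076 = 0.7939

0.7939 bits


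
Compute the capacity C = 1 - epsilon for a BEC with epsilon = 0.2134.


C = 1 - epsilon = 1 - 0.2134 = 0.7866

0.7866 bits


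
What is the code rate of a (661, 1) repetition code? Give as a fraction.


Rate = k/n = 1/661

1/661


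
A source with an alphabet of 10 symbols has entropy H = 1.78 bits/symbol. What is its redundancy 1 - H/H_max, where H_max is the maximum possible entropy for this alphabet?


H_max = log2(K) = log2(10) = 3.3219 bits/symbol. Redundancy = 1 - H/H_max = 1 - 1.78/3.3219 = 1 - 0.5358 = 0.4642

0.4642


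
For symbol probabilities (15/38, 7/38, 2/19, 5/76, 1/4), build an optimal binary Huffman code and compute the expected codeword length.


Huffman construction (repeatedly merge the two least-probable nodes; each merge adds 1 bit to every symbol beneath it): 5/76 + 2/19 = 13/76; 13/76 + 7/38 = 27/76; 1/4 + 27/76 = 23/38; 15/38 + 23/38 = 1. Resulting codeword lengths (in the order the probabilities were given): (1, 3, 4, 4, 2). L_avg = sum(p_i * l_i) = 15/38*1 + 7/38*3 + 2/19*4 + 5/76*4 + 1/4*2 = 81/38 = 2.1316

2.1316 bits


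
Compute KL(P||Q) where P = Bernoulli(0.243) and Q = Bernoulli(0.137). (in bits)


KL = p*log2(p/q) + (1-p)*log2((1-p)/(1-q)) = 0.243*log2(0.243/0.137) + 0.757*log2(0.757/0.863) = 0.0578

0.0578 bits


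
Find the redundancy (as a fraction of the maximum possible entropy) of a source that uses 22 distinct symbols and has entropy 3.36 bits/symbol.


H_max = log2(K) = log2(22) = 4.4594 bits/symbol. Redundancy = 1 - H/H_max = 1 - 3.36/4.4594 = 1 - 0.7535 = 0.2465

0.2465


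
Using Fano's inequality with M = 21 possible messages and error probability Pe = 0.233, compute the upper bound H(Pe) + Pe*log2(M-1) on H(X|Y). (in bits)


H(Pe) = -Pe*log2(Pe) - (1-Pe)*log2(1-Pe) = -0.233*log2(0.233) - 0.767*log2(0.767) = 0.489672 + 0.293532 = 0.7832. Pe*log2(M-1) = 0.233*log2(20) = 1.007009. Bound = H(Pe) + Pe*log2(M-1) = 0.489672 + 0.293532 + 1.007009 = 1.7902

1.7902 bits


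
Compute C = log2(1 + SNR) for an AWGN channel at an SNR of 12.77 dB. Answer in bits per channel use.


SNR_linear = 10^(12.77/10) = 18.9234; C = log2(1 + SNR_linear) = log2(1 + 18.9234) = 4.3164

4.3164 bits/channel use


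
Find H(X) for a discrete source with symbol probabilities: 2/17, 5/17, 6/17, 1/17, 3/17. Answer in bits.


H = -sum(p_i * log2(p_i)). Terms: -(2/17)*log2(2/17) = 0.363231; -(5/17)*log2(5/17) = 0.519275; -(6/17)*log2(6/17) = 0.530294; -(1/17)*log2(1/17) = 0.240439; -(3/17)*log2(3/17) = 0.441618. H = 0.363231 + 0.519275 + 0.530294 + 0.240439 + 0.441618 = 2.0949

2.0949 bits


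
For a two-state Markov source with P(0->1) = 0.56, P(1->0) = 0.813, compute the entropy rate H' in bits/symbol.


Stationary distribution: pi_0 = p10/(p01+p10) = 0.5921, pi_1 = 0.4079. Entropy rate H' = pi_0*H(p01) + pi_1*H(p10) = 0.5921*0.9896 + 0.4079*0.6952 = 0.8695

0.8695 bits/symbol


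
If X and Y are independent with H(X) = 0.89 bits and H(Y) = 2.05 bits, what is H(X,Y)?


For independent variables, H(X,Y) = H(X) + H(Y) = 0.89 + 2.05 = 2.94

2.94 bits


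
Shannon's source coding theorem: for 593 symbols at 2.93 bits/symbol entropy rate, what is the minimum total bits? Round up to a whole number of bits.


Minimum bits >= n * H = 593 * 2.93 = 1737.49, rounded up to a whole number of bits = 1738

1738 bits


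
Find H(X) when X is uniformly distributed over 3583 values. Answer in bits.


H = log2(n) = log2(3583) = 11.807

11.807 bits


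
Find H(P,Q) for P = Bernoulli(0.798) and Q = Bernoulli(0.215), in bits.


H(P,Q) = -p*log2(q) - (1-p)*log2(1-q). -0.798*log2(0.215) = 1.769638; -0.202*log2(0.785) = 0.070546. H(P,Q) = 1.769638 + 0.070546 = 1.8402

1.8402 bits


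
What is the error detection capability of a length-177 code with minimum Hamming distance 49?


Detection capability = d_min - 1 = 49 - 1 = 48

48 errors


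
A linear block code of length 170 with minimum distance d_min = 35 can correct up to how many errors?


Correction capability = floor((d-1)/2) = floor((35-1)/2) = 17

17 errors


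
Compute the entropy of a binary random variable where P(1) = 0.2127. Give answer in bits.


H = -p*log2(p) - (1-p)*log2(1-p). -0.2127*log2(0.2127) = 0.474982; -0.7873*log2(0.7873) = 0.271630. H = 0.474982 + 0.271630 = 0.7466

0.7466 bits


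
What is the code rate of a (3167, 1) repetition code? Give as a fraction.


Rate = k/n = 1/3167

1/3167


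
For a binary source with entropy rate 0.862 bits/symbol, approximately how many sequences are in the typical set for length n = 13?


log2|A_typical| = nH = 13 * 0.862 = 11.206, so |A_typical| ~ 2^11.206 = 2.362e+03

2.362e+03


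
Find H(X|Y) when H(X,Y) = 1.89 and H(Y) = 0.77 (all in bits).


H(X|Y) = H(X,Y) - H(Y) = 1.89 - 0.77 = 1.12

1.12 bits


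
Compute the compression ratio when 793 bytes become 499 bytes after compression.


Ratio = original / compressed = 793 / 499 = 1.5892

1.5892


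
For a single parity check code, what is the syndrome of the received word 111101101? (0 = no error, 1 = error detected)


Syndrome = XOR of all bits = 1 XOR 1 XOR 1 XOR 1 XOR 0 XOR 1 XOR 1 XOR 0 XOR 1 = 1

1


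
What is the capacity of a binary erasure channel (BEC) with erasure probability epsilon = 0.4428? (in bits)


C = 1 - epsilon = 1 - 0.4428 = 0.5572

0.5572 bits


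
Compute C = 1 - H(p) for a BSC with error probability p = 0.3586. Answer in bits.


H(p) = -p*log2(p) - (1-p)*log2(1-p) = -0.3586*log2(0.3586) - 0.6414*log2(0.6414) = 0.530568 + 0.410947 = 0.9415. C = 1 - H(p) = 1 - 0.9415 = 0.0585

0.0585 bits


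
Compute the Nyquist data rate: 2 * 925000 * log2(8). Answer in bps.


Rate = 2 * B * log2(M) = 2 * 925000 * 3.0 = 5550000.0

5550000.0 bps


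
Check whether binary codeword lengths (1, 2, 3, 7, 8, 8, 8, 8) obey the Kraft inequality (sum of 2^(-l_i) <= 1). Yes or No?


Kraft sum = sum(2^(-l_i)) = 0.8984, need <= 1. Result: satisfied (a binary prefix-free code with these lengths exists)

Yes


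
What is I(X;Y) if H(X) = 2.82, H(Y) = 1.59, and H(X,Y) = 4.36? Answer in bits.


I(X;Y) = H(X) + H(Y) - H(X,Y) = 2.82 + 1.59 - 4.36 = 0.05

0.05 bits


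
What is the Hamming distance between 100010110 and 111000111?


Count differing positions: . ^ ^ . ^ . . . ^ = 4 differences

4


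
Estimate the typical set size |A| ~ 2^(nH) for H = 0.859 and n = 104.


log2|A_typical| = nH = 104 * 0.859 = 89.336, so |A_typical| ~ 2^89.336 = 7.813e+26

7.813e+26


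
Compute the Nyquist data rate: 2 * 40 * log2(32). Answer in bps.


Rate = 2 * B * log2(M) = 2 * 40 * 5.0 = 400.0

400.0 bps


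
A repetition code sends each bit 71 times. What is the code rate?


Rate = k/n = 1/71

1/71


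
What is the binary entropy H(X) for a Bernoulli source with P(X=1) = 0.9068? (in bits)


H = -p*log2(p) - (1-p)*log2(1-p). -0.9068*log2(0.9068) = 0.127989; -0.0932*log2(0.0932) = 0.319073. H = 0.127989 + 0.319073 = 0.4471

0.4471 bits
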